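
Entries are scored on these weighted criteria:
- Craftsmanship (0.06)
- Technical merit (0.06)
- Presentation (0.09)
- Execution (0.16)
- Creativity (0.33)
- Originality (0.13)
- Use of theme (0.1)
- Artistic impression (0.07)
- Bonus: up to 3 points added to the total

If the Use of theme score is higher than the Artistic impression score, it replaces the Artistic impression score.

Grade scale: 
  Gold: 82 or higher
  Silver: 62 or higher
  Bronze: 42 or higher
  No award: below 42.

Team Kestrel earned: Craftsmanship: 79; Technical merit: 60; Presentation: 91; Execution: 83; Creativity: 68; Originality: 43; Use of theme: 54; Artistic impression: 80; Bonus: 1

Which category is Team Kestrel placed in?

Use of theme (54) ≤ Artistic impression (80), so Artistic impression stays at 80.
Weighted total:
  Craftsmanship 79 × 0.06 = 4.74
  Technical merit 60 × 0.06 = 3.6
  Presentation 91 × 0.09 = 8.19
  Execution 83 × 0.16 = 13.28
  Creativity 68 × 0.33 = 22.44
  Originality 43 × 0.13 = 5.59
  Use of theme 54 × 0.1 = 5.4
  Artistic impression 80 × 0.07 = 5.6
Sum = 68.84
Bonus: 68.84 + 1 = 69.84
69.84 is ≥ 62 and < 82 → Silver

Silver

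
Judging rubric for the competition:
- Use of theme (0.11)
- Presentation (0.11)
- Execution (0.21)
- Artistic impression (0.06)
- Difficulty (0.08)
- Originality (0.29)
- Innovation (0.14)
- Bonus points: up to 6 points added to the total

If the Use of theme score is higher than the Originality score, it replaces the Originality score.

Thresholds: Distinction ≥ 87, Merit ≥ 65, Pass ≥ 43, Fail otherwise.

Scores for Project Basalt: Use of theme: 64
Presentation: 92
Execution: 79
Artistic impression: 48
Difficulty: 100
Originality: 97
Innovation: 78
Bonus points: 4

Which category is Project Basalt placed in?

Use of theme (64) ≤ Originality (97), so Originality stays at 97.
Weighted total:
  Use of theme 64 × 0.11 = 7.04
  Presentation 92 × 0.11 = 10.12
  Execution 79 × 0.21 = 16.59
  Artistic impression 48 × 0.06 = 2.88
  Difficulty 100 × 0.08 = 8
  Originality 97 × 0.29 = 28.13
  Innovation 78 × 0.14 = 10.92
Sum = 83.68
Bonus points: 83.68 + 4 = 87.68
87.68 ≥ 87 → Distinction

Distinction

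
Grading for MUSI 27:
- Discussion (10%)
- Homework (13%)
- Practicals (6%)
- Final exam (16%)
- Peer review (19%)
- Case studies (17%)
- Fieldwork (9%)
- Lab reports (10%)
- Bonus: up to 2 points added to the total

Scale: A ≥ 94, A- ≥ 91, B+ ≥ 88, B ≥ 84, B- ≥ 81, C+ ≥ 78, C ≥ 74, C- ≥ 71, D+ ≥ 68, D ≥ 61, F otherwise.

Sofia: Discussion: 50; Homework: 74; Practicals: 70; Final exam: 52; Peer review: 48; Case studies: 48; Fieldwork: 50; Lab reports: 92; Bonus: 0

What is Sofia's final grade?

F

Weighted total:
  Discussion 50 × 0.1 = 5
  Homework 74 × 0.13 = 9.62
  Practicals 70 × 0.06 = 4.2
  Final exam 52 × 0.16 = 8.32
  Peer review 48 × 0.19 = 9.12
  Case studies 48 × 0.17 = 8.16
  Fieldwork 50 × 0.09 = 4.5
  Lab reports 92 × 0.1 = 9.2
Sum = 58.12
Bonus: 58.12 + 0 = 58.12
58.12 < 61 → F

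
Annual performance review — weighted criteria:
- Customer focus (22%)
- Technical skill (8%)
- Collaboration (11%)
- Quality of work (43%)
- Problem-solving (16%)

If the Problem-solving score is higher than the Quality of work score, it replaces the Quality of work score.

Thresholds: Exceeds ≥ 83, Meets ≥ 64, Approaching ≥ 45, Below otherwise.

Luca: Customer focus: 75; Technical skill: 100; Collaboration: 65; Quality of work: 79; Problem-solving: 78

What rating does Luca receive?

Problem-solving (78) ≤ Quality of work (79), so Quality of work stays at 79.
Weighted total:
  Customer focus 75 × 0.22 = 16.5
  Technical skill 100 × 0.08 = 8
  Collaboration 65 × 0.11 = 7.15
  Quality of work 79 × 0.43 = 33.97
  Problem-solving 78 × 0.16 = 12.48
Sum = 78.1
78.1 is ≥ 64 and < 83 → Meets

Meets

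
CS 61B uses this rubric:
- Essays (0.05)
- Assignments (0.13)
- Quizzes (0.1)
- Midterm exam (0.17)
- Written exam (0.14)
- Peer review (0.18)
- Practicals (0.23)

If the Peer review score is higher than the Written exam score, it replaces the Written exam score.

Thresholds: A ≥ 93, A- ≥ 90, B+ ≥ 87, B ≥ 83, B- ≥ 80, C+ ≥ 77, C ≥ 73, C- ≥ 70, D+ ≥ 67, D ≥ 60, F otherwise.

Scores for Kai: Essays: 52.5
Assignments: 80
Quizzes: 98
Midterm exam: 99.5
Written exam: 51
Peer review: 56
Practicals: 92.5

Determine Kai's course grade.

C+

Peer review (56) > Written exam (51), so Written exam counts as 56.
Weighted total:
  Essays 52.5 × 0.05 = 2.625
  Assignments 80 × 0.13 = 10.4
  Quizzes 98 × 0.1 = 9.8
  Midterm exam 99.5 × 0.17 = 16.915
  Written exam 56 × 0.14 = 7.84
  Peer review 56 × 0.18 = 10.08
  Practicals 92.5 × 0.23 = 21.275
Sum = 78.935
78.935 is ≥ 77 and < 80 → C+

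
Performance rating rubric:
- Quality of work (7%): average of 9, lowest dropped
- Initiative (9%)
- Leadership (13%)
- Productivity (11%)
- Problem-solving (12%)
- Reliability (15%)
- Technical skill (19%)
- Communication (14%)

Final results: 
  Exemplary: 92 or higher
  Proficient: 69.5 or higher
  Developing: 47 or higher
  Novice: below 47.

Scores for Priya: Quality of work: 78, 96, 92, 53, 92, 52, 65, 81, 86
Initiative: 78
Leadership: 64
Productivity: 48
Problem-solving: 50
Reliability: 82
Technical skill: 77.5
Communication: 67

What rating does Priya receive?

Developing

Quality of work: drop 52 → average of remaining 8 = 643/8 = 80.375
Weighted total:
  Quality of work 80.375 × 0.07 = 5.62625
  Initiative 78 × 0.09 = 7.02
  Leadership 64 × 0.13 = 8.32
  Productivity 48 × 0.11 = 5.28
  Problem-solving 50 × 0.12 = 6
  Reliability 82 × 0.15 = 12.3
  Technical skill 77.5 × 0.19 = 14.725
  Communication 67 × 0.14 = 9.38
Sum = 68.65125
68.65125 is ≥ 47 and < 69.5 → Developing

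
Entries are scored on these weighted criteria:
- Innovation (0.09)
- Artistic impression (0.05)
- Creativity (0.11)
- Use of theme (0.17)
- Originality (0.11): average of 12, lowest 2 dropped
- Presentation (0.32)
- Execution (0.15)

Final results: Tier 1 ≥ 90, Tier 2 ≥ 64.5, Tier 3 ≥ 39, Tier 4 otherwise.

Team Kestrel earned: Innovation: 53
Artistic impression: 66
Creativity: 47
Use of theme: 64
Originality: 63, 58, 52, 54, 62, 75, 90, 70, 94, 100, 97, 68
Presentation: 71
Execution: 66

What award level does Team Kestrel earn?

Originality: drop 52, 54 → average of remaining 10 = 777/10 = 77.7
Weighted total:
  Innovation 53 × 0.09 = 4.77
  Artistic impression 66 × 0.05 = 3.3
  Creativity 47 × 0.11 = 5.17
  Use of theme 64 × 0.17 = 10.88
  Originality 77.7 × 0.11 = 8.547
  Presentation 71 × 0.32 = 22.72
  Execution 66 × 0.15 = 9.9
Sum = 65.287
65.287 is ≥ 64.5 and < 90 → Tier 2

Tier 2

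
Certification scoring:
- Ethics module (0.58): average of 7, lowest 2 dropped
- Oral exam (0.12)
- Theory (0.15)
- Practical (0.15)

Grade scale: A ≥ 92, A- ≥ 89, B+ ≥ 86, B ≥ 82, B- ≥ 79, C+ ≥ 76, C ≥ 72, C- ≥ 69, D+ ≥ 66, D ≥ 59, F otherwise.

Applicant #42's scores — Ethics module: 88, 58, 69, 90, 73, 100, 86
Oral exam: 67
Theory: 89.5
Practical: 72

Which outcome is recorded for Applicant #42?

Ethics module: drop 58, 69 → average of remaining 5 = 437/5 = 87.4
Weighted total:
  Ethics module 87.4 × 0.58 = 50.692
  Oral exam 67 × 0.12 = 8.04
  Theory 89.5 × 0.15 = 13.425
  Practical 72 × 0.15 = 10.8
Sum = 82.957
82.957 is ≥ 82 and < 86 → B

B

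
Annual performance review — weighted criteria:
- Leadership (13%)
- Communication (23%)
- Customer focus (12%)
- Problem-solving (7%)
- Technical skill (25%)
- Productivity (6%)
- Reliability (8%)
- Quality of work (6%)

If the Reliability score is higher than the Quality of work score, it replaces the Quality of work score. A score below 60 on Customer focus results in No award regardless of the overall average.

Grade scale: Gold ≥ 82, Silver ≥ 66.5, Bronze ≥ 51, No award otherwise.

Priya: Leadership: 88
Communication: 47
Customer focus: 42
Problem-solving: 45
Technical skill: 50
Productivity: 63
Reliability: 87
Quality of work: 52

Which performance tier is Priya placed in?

Reliability (87) > Quality of work (52), so Quality of work counts as 87.
Customer focus score 42 < 60: minimum not met.
Weighted total:
  Leadership 88 × 0.13 = 11.44
  Communication 47 × 0.23 = 10.81
  Customer focus 42 × 0.12 = 5.04
  Problem-solving 45 × 0.07 = 3.15
  Technical skill 50 × 0.25 = 12.5
  Productivity 63 × 0.06 = 3.78
  Reliability 87 × 0.08 = 6.96
  Quality of work 87 × 0.06 = 5.22
Sum = 58.9
Because the Customer focus minimum was not met, the result is No award.

No award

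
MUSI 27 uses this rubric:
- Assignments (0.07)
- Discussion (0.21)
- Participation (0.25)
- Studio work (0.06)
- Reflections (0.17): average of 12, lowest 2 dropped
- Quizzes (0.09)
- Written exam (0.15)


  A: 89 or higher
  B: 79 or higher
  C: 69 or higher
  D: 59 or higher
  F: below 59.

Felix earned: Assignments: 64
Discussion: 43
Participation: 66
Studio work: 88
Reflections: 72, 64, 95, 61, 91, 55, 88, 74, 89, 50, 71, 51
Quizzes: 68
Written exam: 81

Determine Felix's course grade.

Reflections: drop 50, 51 → average of remaining 10 = 760/10 = 76
Weighted total:
  Assignments 64 × 0.07 = 4.48
  Discussion 43 × 0.21 = 9.03
  Participation 66 × 0.25 = 16.5
  Studio work 88 × 0.06 = 5.28
  Reflections 76 × 0.17 = 12.92
  Quizzes 68 × 0.09 = 6.12
  Written exam 81 × 0.15 = 12.15
Sum = 66.48
66.48 is ≥ 59 and < 69 → D

D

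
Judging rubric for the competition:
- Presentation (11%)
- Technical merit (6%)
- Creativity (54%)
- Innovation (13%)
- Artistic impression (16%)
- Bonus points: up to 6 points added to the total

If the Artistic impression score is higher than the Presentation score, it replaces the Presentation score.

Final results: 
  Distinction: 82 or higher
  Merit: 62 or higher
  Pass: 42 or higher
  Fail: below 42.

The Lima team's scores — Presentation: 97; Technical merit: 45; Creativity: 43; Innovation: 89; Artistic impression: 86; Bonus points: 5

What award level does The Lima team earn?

Merit

Artistic impression (86) ≤ Presentation (97), so Presentation stays at 97.
Weighted total:
  Presentation 97 × 0.11 = 10.67
  Technical merit 45 × 0.06 = 2.7
  Creativity 43 × 0.54 = 23.22
  Innovation 89 × 0.13 = 11.57
  Artistic impression 86 × 0.16 = 13.76
Sum = 61.92
Bonus points: 61.92 + 5 = 66.92
66.92 is ≥ 62 and < 82 → Merit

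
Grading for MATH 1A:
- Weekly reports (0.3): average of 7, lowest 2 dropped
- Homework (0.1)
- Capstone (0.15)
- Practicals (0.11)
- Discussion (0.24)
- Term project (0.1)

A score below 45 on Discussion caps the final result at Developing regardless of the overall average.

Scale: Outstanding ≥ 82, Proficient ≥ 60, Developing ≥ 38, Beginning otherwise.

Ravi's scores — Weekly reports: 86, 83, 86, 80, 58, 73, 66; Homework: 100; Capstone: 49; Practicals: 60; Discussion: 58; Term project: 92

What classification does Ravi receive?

Weekly reports: drop 58, 66 → average of remaining 5 = 408/5 = 81.6
Discussion score 58 ≥ 45: minimum met.
Weighted total:
  Weekly reports 81.6 × 0.3 = 24.48
  Homework 100 × 0.1 = 10
  Capstone 49 × 0.15 = 7.35
  Practicals 60 × 0.11 = 6.6
  Discussion 58 × 0.24 = 13.92
  Term project 92 × 0.1 = 9.2
Sum = 71.55
71.55 is ≥ 60 and < 82 → Proficient

Proficient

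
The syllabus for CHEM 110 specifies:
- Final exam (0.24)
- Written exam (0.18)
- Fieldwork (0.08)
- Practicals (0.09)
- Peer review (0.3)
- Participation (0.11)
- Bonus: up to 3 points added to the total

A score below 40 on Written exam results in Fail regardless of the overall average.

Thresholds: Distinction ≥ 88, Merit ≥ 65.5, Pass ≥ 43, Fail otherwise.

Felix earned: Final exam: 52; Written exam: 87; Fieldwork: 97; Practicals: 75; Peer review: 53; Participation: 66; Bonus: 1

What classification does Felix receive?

Merit

Written exam score 87 ≥ 40: minimum met.
Weighted total:
  Final exam 52 × 0.24 = 12.48
  Written exam 87 × 0.18 = 15.66
  Fieldwork 97 × 0.08 = 7.76
  Practicals 75 × 0.09 = 6.75
  Peer review 53 × 0.3 = 15.9
  Participation 66 × 0.11 = 7.26
Sum = 65.81
Bonus: 65.81 + 1 = 66.81
66.81 is ≥ 65.5 and < 88 → Merit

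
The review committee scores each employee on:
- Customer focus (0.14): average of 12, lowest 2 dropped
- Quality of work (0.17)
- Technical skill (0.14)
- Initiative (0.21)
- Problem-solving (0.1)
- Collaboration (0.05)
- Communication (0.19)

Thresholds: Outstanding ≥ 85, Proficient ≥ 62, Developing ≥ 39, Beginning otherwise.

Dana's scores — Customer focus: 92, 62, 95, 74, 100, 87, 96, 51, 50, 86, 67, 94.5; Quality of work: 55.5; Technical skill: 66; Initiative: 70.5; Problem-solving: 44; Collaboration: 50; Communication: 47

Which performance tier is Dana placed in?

Developing

Customer focus: drop 50, 51 → average of remaining 10 = 853.5/10 = 85.35
Weighted total:
  Customer focus 85.35 × 0.14 = 11.949
  Quality of work 55.5 × 0.17 = 9.435
  Technical skill 66 × 0.14 = 9.24
  Initiative 70.5 × 0.21 = 14.805
  Problem-solving 44 × 0.1 = 4.4
  Collaboration 50 × 0.05 = 2.5
  Communication 47 × 0.19 = 8.93
Sum = 61.259
61.259 is ≥ 39 and < 62 → Developing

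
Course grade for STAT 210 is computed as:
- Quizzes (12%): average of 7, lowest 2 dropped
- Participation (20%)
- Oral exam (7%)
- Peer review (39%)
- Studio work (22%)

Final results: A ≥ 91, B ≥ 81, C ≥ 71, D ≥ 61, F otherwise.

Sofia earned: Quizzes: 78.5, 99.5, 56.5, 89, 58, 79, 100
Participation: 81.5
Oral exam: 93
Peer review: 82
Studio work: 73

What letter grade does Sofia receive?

Quizzes: drop 56.5, 58 → average of remaining 5 = 446/5 = 89.2
Weighted total:
  Quizzes 89.2 × 0.12 = 10.704
  Participation 81.5 × 0.2 = 16.3
  Oral exam 93 × 0.07 = 6.51
  Peer review 82 × 0.39 = 31.98
  Studio work 73 × 0.22 = 16.06
Sum = 81.554
81.554 is ≥ 81 and < 91 → B

B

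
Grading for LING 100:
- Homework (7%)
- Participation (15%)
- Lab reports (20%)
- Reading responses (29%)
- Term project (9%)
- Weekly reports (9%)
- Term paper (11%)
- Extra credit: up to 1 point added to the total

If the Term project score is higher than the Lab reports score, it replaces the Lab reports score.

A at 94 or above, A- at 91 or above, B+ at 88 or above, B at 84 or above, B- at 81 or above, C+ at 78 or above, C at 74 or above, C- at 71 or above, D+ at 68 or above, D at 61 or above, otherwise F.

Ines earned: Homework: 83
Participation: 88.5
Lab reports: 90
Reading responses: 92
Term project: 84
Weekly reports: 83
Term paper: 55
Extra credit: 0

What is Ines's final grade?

Term project (84) ≤ Lab reports (90), so Lab reports stays at 90.
Weighted total:
  Homework 83 × 0.07 = 5.81
  Participation 88.5 × 0.15 = 13.275
  Lab reports 90 × 0.2 = 18
  Reading responses 92 × 0.29 = 26.68
  Term project 84 × 0.09 = 7.56
  Weekly reports 83 × 0.09 = 7.47
  Term paper 55 × 0.11 = 6.05
Sum = 84.845
Extra credit: 84.845 + 0 = 84.845
84.845 is ≥ 84 and < 88 → B

B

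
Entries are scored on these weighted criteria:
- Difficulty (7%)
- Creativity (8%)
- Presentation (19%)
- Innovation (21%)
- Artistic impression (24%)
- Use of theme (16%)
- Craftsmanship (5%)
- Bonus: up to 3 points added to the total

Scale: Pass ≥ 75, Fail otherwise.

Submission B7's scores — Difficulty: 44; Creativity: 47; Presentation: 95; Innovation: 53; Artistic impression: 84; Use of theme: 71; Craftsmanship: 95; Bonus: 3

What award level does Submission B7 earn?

Weighted total:
  Difficulty 44 × 0.07 = 3.08
  Creativity 47 × 0.08 = 3.76
  Presentation 95 × 0.19 = 18.05
  Innovation 53 × 0.21 = 11.13
  Artistic impression 84 × 0.24 = 20.16
  Use of theme 71 × 0.16 = 11.36
  Craftsmanship 95 × 0.05 = 4.75
Sum = 72.29
Bonus: 72.29 + 3 = 75.29
75.29 ≥ 75 → Pass

Pass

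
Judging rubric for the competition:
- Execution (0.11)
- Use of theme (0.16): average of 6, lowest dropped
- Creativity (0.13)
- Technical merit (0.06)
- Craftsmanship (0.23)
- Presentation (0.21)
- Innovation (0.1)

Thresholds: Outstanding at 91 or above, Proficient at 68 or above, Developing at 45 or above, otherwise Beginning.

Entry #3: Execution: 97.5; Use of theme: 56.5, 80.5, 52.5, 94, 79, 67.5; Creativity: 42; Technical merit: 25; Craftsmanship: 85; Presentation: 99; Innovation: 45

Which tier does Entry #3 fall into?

Use of theme: drop 52.5 → average of remaining 5 = 377.5/5 = 75.5
Weighted total:
  Execution 97.5 × 0.11 = 10.725
  Use of theme 75.5 × 0.16 = 12.08
  Creativity 42 × 0.13 = 5.46
  Technical merit 25 × 0.06 = 1.5
  Craftsmanship 85 × 0.23 = 19.55
  Presentation 99 × 0.21 = 20.79
  Innovation 45 × 0.1 = 4.5
Sum = 74.605
74.605 is ≥ 68 and < 91 → Proficient

Proficient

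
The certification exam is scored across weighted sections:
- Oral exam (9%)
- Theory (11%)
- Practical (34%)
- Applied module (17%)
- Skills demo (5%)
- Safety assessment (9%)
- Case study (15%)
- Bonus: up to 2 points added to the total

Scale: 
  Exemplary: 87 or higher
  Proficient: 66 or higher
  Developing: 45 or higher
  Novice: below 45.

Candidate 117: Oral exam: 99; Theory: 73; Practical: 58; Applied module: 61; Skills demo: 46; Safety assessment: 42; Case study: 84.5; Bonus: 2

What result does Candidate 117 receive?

Proficient

Weighted total:
  Oral exam 99 × 0.09 = 8.91
  Theory 73 × 0.11 = 8.03
  Practical 58 × 0.34 = 19.72
  Applied module 61 × 0.17 = 10.37
  Skills demo 46 × 0.05 = 2.3
  Safety assessment 42 × 0.09 = 3.78
  Case study 84.5 × 0.15 = 12.675
Sum = 65.785
Bonus: 65.785 + 2 = 67.785
67.785 is ≥ 66 and < 87 → Proficient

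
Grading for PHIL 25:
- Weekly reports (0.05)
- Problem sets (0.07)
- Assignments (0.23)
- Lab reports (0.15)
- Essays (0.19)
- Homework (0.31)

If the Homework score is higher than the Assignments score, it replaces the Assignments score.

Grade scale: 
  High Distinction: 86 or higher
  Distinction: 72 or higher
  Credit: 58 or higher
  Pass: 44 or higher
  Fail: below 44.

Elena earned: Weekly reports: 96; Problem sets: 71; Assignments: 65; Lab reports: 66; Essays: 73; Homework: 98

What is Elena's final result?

Homework (98) > Assignments (65), so Assignments counts as 98.
Weighted total:
  Weekly reports 96 × 0.05 = 4.8
  Problem sets 71 × 0.07 = 4.97
  Assignments 98 × 0.23 = 22.54
  Lab reports 66 × 0.15 = 9.9
  Essays 73 × 0.19 = 13.87
  Homework 98 × 0.31 = 30.38
Sum = 86.46
86.46 ≥ 86 → High Distinction

High Distinction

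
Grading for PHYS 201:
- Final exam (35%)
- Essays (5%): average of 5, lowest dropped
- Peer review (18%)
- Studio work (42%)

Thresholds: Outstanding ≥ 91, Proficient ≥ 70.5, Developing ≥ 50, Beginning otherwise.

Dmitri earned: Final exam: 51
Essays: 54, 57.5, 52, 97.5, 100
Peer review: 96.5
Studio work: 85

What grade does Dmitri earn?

Proficient

Essays: drop 52 → average of remaining 4 = 309/4 = 77.25
Weighted total:
  Final exam 51 × 0.35 = 17.85
  Essays 77.25 × 0.05 = 3.8625
  Peer review 96.5 × 0.18 = 17.37
  Studio work 85 × 0.42 = 35.7
Sum = 74.7825
74.7825 is ≥ 70.5 and < 91 → Proficient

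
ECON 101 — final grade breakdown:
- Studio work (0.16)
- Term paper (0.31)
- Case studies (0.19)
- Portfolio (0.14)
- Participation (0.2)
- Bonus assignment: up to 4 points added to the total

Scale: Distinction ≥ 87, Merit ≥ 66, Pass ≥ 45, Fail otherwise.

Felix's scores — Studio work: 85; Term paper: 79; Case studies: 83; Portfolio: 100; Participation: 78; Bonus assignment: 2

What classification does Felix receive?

Weighted total:
  Studio work 85 × 0.16 = 13.6
  Term paper 79 × 0.31 = 24.49
  Case studies 83 × 0.19 = 15.77
  Portfolio 100 × 0.14 = 14
  Participation 78 × 0.2 = 15.6
Sum = 83.46
Bonus assignment: 83.46 + 2 = 85.46
85.46 is ≥ 66 and < 87 → Merit

Merit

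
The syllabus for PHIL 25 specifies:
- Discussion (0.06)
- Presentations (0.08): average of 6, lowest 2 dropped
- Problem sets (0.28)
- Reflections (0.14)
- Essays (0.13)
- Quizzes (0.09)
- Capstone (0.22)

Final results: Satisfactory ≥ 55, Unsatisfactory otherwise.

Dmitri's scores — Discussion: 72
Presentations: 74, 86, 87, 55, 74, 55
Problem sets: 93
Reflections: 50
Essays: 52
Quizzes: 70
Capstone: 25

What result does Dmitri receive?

Satisfactory

Presentations: drop 55, 55 → average of remaining 4 = 321/4 = 80.25
Weighted total:
  Discussion 72 × 0.06 = 4.32
  Presentations 80.25 × 0.08 = 6.42
  Problem sets 93 × 0.28 = 26.04
  Reflections 50 × 0.14 = 7
  Essays 52 × 0.13 = 6.76
  Quizzes 70 × 0.09 = 6.3
  Capstone 25 × 0.22 = 5.5
Sum = 62.34
62.34 ≥ 55 → Satisfactory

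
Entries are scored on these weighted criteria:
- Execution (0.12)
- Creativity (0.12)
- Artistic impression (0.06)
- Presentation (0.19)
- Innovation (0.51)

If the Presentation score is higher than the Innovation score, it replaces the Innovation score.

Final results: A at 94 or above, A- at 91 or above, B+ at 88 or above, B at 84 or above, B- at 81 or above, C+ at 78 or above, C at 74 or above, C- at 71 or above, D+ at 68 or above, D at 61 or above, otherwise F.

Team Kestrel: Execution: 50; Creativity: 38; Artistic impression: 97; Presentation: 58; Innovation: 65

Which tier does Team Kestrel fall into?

Presentation (58) ≤ Innovation (65), so Innovation stays at 65.
Weighted total:
  Execution 50 × 0.12 = 6
  Creativity 38 × 0.12 = 4.56
  Artistic impression 97 × 0.06 = 5.82
  Presentation 58 × 0.19 = 11.02
  Innovation 65 × 0.51 = 33.15
Sum = 60.55
60.55 < 61 → F

F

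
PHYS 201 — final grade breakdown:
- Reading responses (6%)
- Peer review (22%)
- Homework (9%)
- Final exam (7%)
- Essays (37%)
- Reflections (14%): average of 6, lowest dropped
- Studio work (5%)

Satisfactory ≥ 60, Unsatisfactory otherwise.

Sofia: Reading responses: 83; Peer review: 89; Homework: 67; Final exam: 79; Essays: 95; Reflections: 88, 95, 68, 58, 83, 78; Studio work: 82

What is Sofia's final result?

Satisfactory

Reflections: drop 58 → average of remaining 5 = 412/5 = 82.4
Weighted total:
  Reading responses 83 × 0.06 = 4.98
  Peer review 89 × 0.22 = 19.58
  Homework 67 × 0.09 = 6.03
  Final exam 79 × 0.07 = 5.53
  Essays 95 × 0.37 = 35.15
  Reflections 82.4 × 0.14 = 11.536
  Studio work 82 × 0.05 = 4.1
Sum = 86.906
86.906 ≥ 60 → Satisfactory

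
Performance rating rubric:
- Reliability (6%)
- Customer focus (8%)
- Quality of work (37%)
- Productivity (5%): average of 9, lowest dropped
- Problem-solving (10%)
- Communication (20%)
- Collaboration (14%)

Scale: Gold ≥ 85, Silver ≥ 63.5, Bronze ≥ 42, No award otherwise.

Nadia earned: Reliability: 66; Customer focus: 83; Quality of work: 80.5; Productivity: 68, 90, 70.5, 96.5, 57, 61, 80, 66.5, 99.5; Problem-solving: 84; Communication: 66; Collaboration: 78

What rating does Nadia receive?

Productivity: drop 57 → average of remaining 8 = 632/8 = 79
Weighted total:
  Reliability 66 × 0.06 = 3.96
  Customer focus 83 × 0.08 = 6.64
  Quality of work 80.5 × 0.37 = 29.785
  Productivity 79 × 0.05 = 3.95
  Problem-solving 84 × 0.1 = 8.4
  Communication 66 × 0.2 = 13.2
  Collaboration 78 × 0.14 = 10.92
Sum = 76.855
76.855 is ≥ 63.5 and < 85 → Silver

Silver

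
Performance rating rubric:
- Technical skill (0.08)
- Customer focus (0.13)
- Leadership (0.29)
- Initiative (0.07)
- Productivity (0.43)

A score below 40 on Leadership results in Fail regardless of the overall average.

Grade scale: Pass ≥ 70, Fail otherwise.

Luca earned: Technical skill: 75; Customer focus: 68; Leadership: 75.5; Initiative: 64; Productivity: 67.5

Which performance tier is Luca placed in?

Pass

Leadership score 75.5 ≥ 40: minimum met.
Weighted total:
  Technical skill 75 × 0.08 = 6
  Customer focus 68 × 0.13 = 8.84
  Leadership 75.5 × 0.29 = 21.895
  Initiative 64 × 0.07 = 4.48
  Productivity 67.5 × 0.43 = 29.025
Sum = 70.24
70.24 ≥ 70 → Pass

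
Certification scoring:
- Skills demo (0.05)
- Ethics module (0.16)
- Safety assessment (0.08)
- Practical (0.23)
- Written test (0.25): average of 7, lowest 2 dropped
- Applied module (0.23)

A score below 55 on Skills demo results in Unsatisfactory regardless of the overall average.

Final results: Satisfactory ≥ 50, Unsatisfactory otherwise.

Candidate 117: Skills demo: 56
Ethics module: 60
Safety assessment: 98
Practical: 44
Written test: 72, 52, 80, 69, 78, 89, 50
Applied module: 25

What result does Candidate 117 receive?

Satisfactory

Written test: drop 50, 52 → average of remaining 5 = 388/5 = 77.6
Skills demo score 56 ≥ 55: minimum met.
Weighted total:
  Skills demo 56 × 0.05 = 2.8
  Ethics module 60 × 0.16 = 9.6
  Safety assessment 98 × 0.08 = 7.84
  Practical 44 × 0.23 = 10.12
  Written test 77.6 × 0.25 = 19.4
  Applied module 25 × 0.23 = 5.75
Sum = 55.51
55.51 ≥ 50 → Satisfactory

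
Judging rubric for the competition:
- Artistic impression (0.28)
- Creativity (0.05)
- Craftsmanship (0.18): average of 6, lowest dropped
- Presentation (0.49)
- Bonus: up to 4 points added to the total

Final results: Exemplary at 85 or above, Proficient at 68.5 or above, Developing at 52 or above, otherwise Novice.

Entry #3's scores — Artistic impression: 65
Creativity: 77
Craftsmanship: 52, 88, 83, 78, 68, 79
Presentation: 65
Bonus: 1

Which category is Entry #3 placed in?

Craftsmanship: drop 52 → average of remaining 5 = 396/5 = 79.2
Weighted total:
  Artistic impression 65 × 0.28 = 18.2
  Creativity 77 × 0.05 = 3.85
  Craftsmanship 79.2 × 0.18 = 14.256
  Presentation 65 × 0.49 = 31.85
Sum = 68.156
Bonus: 68.156 + 1 = 69.156
69.156 is ≥ 68.5 and < 85 → Proficient

Proficient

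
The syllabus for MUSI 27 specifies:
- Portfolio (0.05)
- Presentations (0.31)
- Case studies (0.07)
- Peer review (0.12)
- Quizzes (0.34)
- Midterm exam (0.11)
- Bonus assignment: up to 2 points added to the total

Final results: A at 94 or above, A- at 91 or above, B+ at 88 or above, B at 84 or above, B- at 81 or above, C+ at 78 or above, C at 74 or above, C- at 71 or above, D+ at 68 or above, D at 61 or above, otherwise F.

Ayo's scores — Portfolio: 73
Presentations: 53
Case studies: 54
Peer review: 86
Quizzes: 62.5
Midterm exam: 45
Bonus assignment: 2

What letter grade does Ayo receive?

Weighted total:
  Portfolio 73 × 0.05 = 3.65
  Presentations 53 × 0.31 = 16.43
  Case studies 54 × 0.07 = 3.78
  Peer review 86 × 0.12 = 10.32
  Quizzes 62.5 × 0.34 = 21.25
  Midterm exam 45 × 0.11 = 4.95
Sum = 60.38
Bonus assignment: 60.38 + 2 = 62.38
62.38 is ≥ 61 and < 68 → D

D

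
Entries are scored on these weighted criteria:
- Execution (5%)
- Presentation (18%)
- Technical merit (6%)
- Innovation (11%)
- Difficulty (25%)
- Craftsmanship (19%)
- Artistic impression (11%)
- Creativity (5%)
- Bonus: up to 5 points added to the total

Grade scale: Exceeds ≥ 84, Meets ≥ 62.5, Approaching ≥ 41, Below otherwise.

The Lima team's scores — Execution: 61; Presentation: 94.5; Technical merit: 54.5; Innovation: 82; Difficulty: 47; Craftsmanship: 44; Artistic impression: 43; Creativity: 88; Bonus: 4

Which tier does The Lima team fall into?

Weighted total:
  Execution 61 × 0.05 = 3.05
  Presentation 94.5 × 0.18 = 17.01
  Technical merit 54.5 × 0.06 = 3.27
  Innovation 82 × 0.11 = 9.02
  Difficulty 47 × 0.25 = 11.75
  Craftsmanship 44 × 0.19 = 8.36
  Artistic impression 43 × 0.11 = 4.73
  Creativity 88 × 0.05 = 4.4
Sum = 61.59
Bonus: 61.59 + 4 = 65.59
65.59 is ≥ 62.5 and < 84 → Meets

Meets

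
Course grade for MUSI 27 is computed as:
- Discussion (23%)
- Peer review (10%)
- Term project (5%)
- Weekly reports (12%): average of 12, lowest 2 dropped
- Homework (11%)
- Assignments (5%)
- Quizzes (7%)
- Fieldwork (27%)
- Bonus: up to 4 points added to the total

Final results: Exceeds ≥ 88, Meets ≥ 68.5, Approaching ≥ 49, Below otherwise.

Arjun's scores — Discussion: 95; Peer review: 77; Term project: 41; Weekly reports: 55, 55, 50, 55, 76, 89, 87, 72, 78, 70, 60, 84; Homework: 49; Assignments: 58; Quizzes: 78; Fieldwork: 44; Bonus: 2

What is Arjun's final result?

Weekly reports: drop 50, 55 → average of remaining 10 = 726/10 = 72.6
Weighted total:
  Discussion 95 × 0.23 = 21.85
  Peer review 77 × 0.1 = 7.7
  Term project 41 × 0.05 = 2.05
  Weekly reports 72.6 × 0.12 = 8.712
  Homework 49 × 0.11 = 5.39
  Assignments 58 × 0.05 = 2.9
  Quizzes 78 × 0.07 = 5.46
  Fieldwork 44 × 0.27 = 11.88
Sum = 65.942
Bonus: 65.942 + 2 = 67.942
67.942 is ≥ 49 and < 68.5 → Approaching

Approaching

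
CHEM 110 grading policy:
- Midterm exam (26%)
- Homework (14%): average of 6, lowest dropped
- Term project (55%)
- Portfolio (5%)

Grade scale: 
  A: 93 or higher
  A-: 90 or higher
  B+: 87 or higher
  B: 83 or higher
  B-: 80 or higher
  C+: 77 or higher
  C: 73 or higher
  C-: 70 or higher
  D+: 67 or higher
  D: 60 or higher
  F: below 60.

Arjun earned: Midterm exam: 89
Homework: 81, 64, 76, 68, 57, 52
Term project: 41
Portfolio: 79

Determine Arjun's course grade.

F

Homework: drop 52 → average of remaining 5 = 346/5 = 69.2
Weighted total:
  Midterm exam 89 × 0.26 = 23.14
  Homework 69.2 × 0.14 = 9.688
  Term project 41 × 0.55 = 22.55
  Portfolio 79 × 0.05 = 3.95
Sum = 59.328
59.328 < 60 → F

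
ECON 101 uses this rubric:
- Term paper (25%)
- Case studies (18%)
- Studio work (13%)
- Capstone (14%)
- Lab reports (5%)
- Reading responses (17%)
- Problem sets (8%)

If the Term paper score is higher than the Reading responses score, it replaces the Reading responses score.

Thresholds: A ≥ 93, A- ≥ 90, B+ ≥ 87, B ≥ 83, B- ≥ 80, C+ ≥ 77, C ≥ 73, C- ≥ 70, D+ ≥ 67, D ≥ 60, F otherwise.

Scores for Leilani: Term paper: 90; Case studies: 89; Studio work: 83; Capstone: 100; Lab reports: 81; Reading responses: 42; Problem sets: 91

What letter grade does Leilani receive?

B+

Term paper (90) > Reading responses (42), so Reading responses counts as 90.
Weighted total:
  Term paper 90 × 0.25 = 22.5
  Case studies 89 × 0.18 = 16.02
  Studio work 83 × 0.13 = 10.79
  Capstone 100 × 0.14 = 14
  Lab reports 81 × 0.05 = 4.05
  Reading responses 90 × 0.17 = 15.3
  Problem sets 91 × 0.08 = 7.28
Sum = 89.94
89.94 is ≥ 87 and < 90 → B+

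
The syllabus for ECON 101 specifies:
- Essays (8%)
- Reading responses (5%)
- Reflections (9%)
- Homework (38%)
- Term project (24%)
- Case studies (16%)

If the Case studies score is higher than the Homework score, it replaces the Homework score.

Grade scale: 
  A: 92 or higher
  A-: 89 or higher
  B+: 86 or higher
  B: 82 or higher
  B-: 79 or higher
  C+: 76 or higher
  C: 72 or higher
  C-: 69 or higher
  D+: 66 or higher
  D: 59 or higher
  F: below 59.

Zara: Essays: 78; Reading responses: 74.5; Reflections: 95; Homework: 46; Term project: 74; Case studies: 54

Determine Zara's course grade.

Case studies (54) > Homework (46), so Homework counts as 54.
Weighted total:
  Essays 78 × 0.08 = 6.24
  Reading responses 74.5 × 0.05 = 3.725
  Reflections 95 × 0.09 = 8.55
  Homework 54 × 0.38 = 20.52
  Term project 74 × 0.24 = 17.76
  Case studies 54 × 0.16 = 8.64
Sum = 65.435
65.435 is ≥ 59 and < 66 → D

D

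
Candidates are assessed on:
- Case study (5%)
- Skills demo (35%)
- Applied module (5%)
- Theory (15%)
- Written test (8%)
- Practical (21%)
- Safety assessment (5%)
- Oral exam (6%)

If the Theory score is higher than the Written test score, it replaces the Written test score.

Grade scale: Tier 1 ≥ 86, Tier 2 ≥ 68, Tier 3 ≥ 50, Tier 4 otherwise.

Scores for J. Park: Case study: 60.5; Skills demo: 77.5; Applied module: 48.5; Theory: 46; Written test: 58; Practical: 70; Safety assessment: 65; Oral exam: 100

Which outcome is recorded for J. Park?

Theory (46) ≤ Written test (58), so Written test stays at 58.
Weighted total:
  Case study 60.5 × 0.05 = 3.025
  Skills demo 77.5 × 0.35 = 27.125
  Applied module 48.5 × 0.05 = 2.425
  Theory 46 × 0.15 = 6.9
  Written test 58 × 0.08 = 4.64
  Practical 70 × 0.21 = 14.7
  Safety assessment 65 × 0.05 = 3.25
  Oral exam 100 × 0.06 = 6
Sum = 68.065
68.065 is ≥ 68 and < 86 → Tier 2

Tier 2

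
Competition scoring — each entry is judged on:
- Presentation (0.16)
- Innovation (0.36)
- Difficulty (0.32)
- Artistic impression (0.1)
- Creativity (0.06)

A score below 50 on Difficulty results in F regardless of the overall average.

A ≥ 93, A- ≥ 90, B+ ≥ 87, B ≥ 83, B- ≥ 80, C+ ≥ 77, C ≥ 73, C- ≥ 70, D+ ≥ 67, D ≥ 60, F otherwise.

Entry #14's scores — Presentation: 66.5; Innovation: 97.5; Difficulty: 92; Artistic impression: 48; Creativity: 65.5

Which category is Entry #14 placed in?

Difficulty score 92 ≥ 50: minimum met.
Weighted total:
  Presentation 66.5 × 0.16 = 10.64
  Innovation 97.5 × 0.36 = 35.1
  Difficulty 92 × 0.32 = 29.44
  Artistic impression 48 × 0.1 = 4.8
  Creativity 65.5 × 0.06 = 3.93
Sum = 83.91
83.91 is ≥ 83 and < 87 → B

B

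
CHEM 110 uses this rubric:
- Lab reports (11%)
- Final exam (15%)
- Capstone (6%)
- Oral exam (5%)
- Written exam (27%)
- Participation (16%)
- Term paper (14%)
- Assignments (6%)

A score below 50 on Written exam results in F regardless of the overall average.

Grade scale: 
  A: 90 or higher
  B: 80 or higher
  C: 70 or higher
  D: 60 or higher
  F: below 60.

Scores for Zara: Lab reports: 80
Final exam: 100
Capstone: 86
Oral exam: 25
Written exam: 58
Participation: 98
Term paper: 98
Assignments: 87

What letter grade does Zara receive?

B

Written exam score 58 ≥ 50: minimum met.
Weighted total:
  Lab reports 80 × 0.11 = 8.8
  Final exam 100 × 0.15 = 15
  Capstone 86 × 0.06 = 5.16
  Oral exam 25 × 0.05 = 1.25
  Written exam 58 × 0.27 = 15.66
  Participation 98 × 0.16 = 15.68
  Term paper 98 × 0.14 = 13.72
  Assignments 87 × 0.06 = 5.22
Sum = 80.49
80.49 is ≥ 80 and < 90 → B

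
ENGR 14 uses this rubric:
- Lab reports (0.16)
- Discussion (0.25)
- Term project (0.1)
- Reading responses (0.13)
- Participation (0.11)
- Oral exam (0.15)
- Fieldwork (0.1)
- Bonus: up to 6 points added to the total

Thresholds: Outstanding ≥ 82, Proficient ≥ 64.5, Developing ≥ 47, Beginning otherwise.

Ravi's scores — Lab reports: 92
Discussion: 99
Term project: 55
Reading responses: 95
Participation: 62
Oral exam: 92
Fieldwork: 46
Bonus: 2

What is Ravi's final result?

Weighted total:
  Lab reports 92 × 0.16 = 14.72
  Discussion 99 × 0.25 = 24.75
  Term project 55 × 0.1 = 5.5
  Reading responses 95 × 0.13 = 12.35
  Participation 62 × 0.11 = 6.82
  Oral exam 92 × 0.15 = 13.8
  Fieldwork 46 × 0.1 = 4.6
Sum = 82.54
Bonus: 82.54 + 2 = 84.54
84.54 ≥ 82 → Outstanding

Outstanding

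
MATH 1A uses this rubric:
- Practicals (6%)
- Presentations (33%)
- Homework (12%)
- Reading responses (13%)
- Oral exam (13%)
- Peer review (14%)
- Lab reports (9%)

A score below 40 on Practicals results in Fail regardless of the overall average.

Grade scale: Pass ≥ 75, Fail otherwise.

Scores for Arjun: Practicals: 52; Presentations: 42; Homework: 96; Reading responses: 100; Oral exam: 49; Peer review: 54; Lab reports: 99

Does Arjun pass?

Practicals score 52 ≥ 40: minimum met.
Weighted total:
  Practicals 52 × 0.06 = 3.12
  Presentations 42 × 0.33 = 13.86
  Homework 96 × 0.12 = 11.52
  Reading responses 100 × 0.13 = 13
  Oral exam 49 × 0.13 = 6.37
  Peer review 54 × 0.14 = 7.56
  Lab reports 99 × 0.09 = 8.91
Sum = 64.34
64.34 < 75 → Fail

Fail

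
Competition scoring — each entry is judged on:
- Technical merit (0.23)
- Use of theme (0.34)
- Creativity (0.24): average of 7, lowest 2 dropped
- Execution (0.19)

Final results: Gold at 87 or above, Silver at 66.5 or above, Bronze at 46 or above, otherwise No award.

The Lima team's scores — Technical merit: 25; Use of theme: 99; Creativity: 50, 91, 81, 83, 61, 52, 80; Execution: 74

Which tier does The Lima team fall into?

Creativity: drop 50, 52 → average of remaining 5 = 396/5 = 79.2
Weighted total:
  Technical merit 25 × 0.23 = 5.75
  Use of theme 99 × 0.34 = 33.66
  Creativity 79.2 × 0.24 = 19.008
  Execution 74 × 0.19 = 14.06
Sum = 72.478
72.478 is ≥ 66.5 and < 87 → Silver

Silver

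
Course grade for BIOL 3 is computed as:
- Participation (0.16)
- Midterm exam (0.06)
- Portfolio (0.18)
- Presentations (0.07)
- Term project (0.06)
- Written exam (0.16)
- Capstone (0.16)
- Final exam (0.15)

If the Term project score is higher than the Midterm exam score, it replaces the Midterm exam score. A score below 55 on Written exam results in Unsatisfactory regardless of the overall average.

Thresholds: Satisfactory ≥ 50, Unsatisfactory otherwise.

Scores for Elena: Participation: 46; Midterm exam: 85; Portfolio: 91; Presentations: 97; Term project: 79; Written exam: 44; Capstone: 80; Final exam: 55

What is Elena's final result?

Unsatisfactory

Term project (79) ≤ Midterm exam (85), so Midterm exam stays at 85.
Written exam score 44 < 55: minimum not met.
Weighted total:
  Participation 46 × 0.16 = 7.36
  Midterm exam 85 × 0.06 = 5.1
  Portfolio 91 × 0.18 = 16.38
  Presentations 97 × 0.07 = 6.79
  Term project 79 × 0.06 = 4.74
  Written exam 44 × 0.16 = 7.04
  Capstone 80 × 0.16 = 12.8
  Final exam 55 × 0.15 = 8.25
Sum = 68.46
Because the Written exam minimum was not met, the result is Unsatisfactory.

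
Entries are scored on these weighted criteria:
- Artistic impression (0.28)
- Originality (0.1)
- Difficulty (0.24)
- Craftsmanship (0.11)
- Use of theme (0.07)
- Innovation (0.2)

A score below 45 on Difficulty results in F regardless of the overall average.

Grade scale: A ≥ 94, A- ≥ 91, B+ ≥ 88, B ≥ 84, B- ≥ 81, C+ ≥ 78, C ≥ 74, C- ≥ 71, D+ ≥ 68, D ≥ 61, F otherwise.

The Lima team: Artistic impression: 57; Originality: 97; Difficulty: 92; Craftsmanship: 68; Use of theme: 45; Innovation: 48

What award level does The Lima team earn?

D

Difficulty score 92 ≥ 45: minimum met.
Weighted total:
  Artistic impression 57 × 0.28 = 15.96
  Originality 97 × 0.1 = 9.7
  Difficulty 92 × 0.24 = 22.08
  Craftsmanship 68 × 0.11 = 7.48
  Use of theme 45 × 0.07 = 3.15
  Innovation 48 × 0.2 = 9.6
Sum = 67.97
67.97 is ≥ 61 and < 68 → D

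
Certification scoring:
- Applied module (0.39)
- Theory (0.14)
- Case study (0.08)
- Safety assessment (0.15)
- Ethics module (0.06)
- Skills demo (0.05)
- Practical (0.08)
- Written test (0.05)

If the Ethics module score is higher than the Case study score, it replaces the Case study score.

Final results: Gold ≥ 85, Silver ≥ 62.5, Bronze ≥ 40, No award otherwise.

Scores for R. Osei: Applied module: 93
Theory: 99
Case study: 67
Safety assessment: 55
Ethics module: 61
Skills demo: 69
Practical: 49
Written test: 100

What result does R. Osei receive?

Silver

Ethics module (61) ≤ Case study (67), so Case study stays at 67.
Weighted total:
  Applied module 93 × 0.39 = 36.27
  Theory 99 × 0.14 = 13.86
  Case study 67 × 0.08 = 5.36
  Safety assessment 55 × 0.15 = 8.25
  Ethics module 61 × 0.06 = 3.66
  Skills demo 69 × 0.05 = 3.45
  Practical 49 × 0.08 = 3.92
  Written test 100 × 0.05 = 5
Sum = 79.77
79.77 is ≥ 62.5 and < 85 → Silver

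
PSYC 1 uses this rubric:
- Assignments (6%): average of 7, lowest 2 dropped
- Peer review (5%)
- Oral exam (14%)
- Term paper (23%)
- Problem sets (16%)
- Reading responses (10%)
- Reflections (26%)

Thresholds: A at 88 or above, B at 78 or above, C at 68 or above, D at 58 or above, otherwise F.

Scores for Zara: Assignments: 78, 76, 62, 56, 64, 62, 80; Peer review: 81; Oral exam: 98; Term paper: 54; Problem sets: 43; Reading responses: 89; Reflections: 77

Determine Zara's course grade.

C

Assignments: drop 56, 62 → average of remaining 5 = 360/5 = 72
Weighted total:
  Assignments 72 × 0.06 = 4.32
  Peer review 81 × 0.05 = 4.05
  Oral exam 98 × 0.14 = 13.72
  Term paper 54 × 0.23 = 12.42
  Problem sets 43 × 0.16 = 6.88
  Reading responses 89 × 0.1 = 8.9
  Reflections 77 × 0.26 = 20.02
Sum = 70.31
70.31 is ≥ 68 and < 78 → C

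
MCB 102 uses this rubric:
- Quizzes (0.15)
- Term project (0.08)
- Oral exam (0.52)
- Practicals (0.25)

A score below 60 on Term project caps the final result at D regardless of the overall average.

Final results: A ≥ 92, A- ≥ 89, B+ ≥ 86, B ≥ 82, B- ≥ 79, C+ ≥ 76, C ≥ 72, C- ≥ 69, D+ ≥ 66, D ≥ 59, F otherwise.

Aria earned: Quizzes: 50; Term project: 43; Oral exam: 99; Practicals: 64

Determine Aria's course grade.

D

Term project score 43 < 60: minimum not met.
Weighted total:
  Quizzes 50 × 0.15 = 7.5
  Term project 43 × 0.08 = 3.44
  Oral exam 99 × 0.52 = 51.48
  Practicals 64 × 0.25 = 16
Sum = 78.42
78.42 would be C+; cap at D applies → D.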